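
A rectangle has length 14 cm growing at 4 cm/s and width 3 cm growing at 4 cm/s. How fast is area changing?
68 cm²/s

A = lw
dA/dt = w·dl/dt + l·dw/dt = 3·4 + 14·4 = 68 cm²/s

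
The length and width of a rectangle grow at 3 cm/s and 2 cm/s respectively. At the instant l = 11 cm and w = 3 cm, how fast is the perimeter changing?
10 cm/s

P = 2(l + w)
dP/dt = 2(dl/dt + dw/dt) = 2(3 + 2) = 10 cm/s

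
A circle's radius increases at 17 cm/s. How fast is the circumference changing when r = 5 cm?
34π cm/s

C = 2πr
dC/dt = 2π · dr/dt = 2π · 17 = 34π cm/s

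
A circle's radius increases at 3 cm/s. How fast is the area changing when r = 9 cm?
54π cm²/s

A = πr²
dA/dt = 2πr · dr/dt = 2π(9)(3) = 54π cm²/s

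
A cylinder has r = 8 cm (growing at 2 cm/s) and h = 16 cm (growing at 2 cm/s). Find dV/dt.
640π cm³/s

V = πr²h
dV/dt = 2πrh·dr/dt + πr²·dh/dt
= 2π(8)(16)(2) + π(8)²(2)
= 640π cm³/s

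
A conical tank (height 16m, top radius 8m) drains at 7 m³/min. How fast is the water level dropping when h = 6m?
7/(9π) ≈ 0.2476 m/min

r/h = 8/16, so r = (1/2)h
V = (1/3)πr²h = (1/3)π((1/2)h)²h = (1/12)πh³
dV/dh = (1/4)πh²
dh/dt = (dV/dt)/(dV/dh) = -7/((1/4)π·6²) = -7/(9π) m/min
The level is dropping at 7/(9π) ≈ 0.2476 m/min.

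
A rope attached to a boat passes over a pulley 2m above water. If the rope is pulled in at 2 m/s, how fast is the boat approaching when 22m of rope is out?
11√30/30 ≈ 2.008 m/s

rope² = x² + 2²
x = √(22² - 2²) = 4√30
dx/dt = (rope/x) · d(rope)/dt = (22/(4√30)) · (-2) = -11√30/30 m/s
The boat approaches at 11√30/30 ≈ 2.008 m/s.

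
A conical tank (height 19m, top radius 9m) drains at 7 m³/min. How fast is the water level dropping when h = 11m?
2527/(9801π) ≈ 0.08207 m/min

r/h = 9/19, so r = (9/19)h
V = (1/3)πr²h = (1/3)π((9/19)h)²h = (27/361)πh³
dV/dh = (81/361)πh²
dh/dt = (dV/dt)/(dV/dh) = -7/((81/361)π·11²) = -2527/(9801π) m/min
The level is dropping at 2527/(9801π) ≈ 0.08207 m/min.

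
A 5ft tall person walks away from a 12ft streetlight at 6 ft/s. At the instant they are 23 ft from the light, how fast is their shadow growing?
30/7 ft/s

By similar triangles: 12/(x+s) = 5/s
Solving: s = 5x/7
ds/dt = 5/7 · dx/dt = 5/7 · 6 = 30/7 ft/s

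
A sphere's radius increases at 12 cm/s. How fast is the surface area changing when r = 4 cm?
384π cm²/s

S = 4πr²
dS/dt = dS/dr · dr/dt = 8πr · 12
At r = 4: dS/dt = 384π cm²/s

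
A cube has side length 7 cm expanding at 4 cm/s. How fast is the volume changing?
588 cm³/s

V = s³
dV/dt = 3s² · ds/dt = 3·7²·4 = 588 cm³/s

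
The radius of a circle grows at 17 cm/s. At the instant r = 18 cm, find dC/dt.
34π cm/s

C = 2πr
dC/dt = 2π · dr/dt = 2π · 17 = 34π cm/s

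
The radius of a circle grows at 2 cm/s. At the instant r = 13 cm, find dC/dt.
4π cm/s

C = 2πr
dC/dt = 2π · dr/dt = 2π · 2 = 4π cm/s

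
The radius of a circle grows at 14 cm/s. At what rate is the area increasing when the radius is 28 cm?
784π cm²/s

A = πr²
dA/dt = 2πr · dr/dt = 2π(28)(14) = 784π cm²/s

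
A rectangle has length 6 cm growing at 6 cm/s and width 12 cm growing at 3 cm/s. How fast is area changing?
90 cm²/s

A = lw
dA/dt = w·dl/dt + l·dw/dt = 12·6 + 6·3 = 90 cm²/s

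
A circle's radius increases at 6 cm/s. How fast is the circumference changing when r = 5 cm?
12π cm/s

C = 2πr
dC/dt = 2π · dr/dt = 2π · 6 = 12π cm/s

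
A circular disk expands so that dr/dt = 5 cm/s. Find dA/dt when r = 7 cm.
70π cm²/s

A = πr²
dA/dt = 2πr · dr/dt = 2π(7)(5) = 70π cm²/s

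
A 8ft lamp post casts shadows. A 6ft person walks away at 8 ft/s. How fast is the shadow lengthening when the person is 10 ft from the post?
24 ft/s

By similar triangles: 8/(x+s) = 6/s
Solving: s = 6x/2
ds/dt = 6/2 · dx/dt = 3 · 8 = 24 ft/s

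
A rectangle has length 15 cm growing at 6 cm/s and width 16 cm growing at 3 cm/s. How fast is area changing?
141 cm²/s

A = lw
dA/dt = w·dl/dt + l·dw/dt = 16·6 + 15·3 = 141 cm²/s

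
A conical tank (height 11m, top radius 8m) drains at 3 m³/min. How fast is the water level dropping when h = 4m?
363/(1024π) ≈ 0.1128 m/min

r/h = 8/11, so r = (8/11)h
V = (1/3)πr²h = (1/3)π((8/11)h)²h = (64/363)πh³
dV/dh = (64/121)πh²
dh/dt = (dV/dt)/(dV/dh) = -3/((64/121)π·4²) = -363/(1024π) m/min
The level is dropping at 363/(1024π) ≈ 0.1128 m/min.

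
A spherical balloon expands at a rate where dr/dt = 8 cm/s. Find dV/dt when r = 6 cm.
1152π cm³/s

V = (4/3)πr³
dV/dt = dV/dr · dr/dt = 4πr² · 8
At r = 6: dV/dt = 1152π cm³/s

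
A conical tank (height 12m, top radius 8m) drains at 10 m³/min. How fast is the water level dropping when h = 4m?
45/(32π) ≈ 0.4476 m/min

r/h = 8/12, so r = (2/3)h
V = (1/3)πr²h = (1/3)π((2/3)h)²h = (4/27)πh³
dV/dh = (4/9)πh²
dh/dt = (dV/dt)/(dV/dh) = -10/((4/9)π·4²) = -45/(32π) m/min
The level is dropping at 45/(32π) ≈ 0.4476 m/min.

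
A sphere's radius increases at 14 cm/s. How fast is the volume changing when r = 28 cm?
43904π cm³/s

V = (4/3)πr³
dV/dt = dV/dr · dr/dt = 4πr² · 14
At r = 28: dV/dt = 43904π cm³/s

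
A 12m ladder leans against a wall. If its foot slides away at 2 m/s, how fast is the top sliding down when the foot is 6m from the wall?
2√3/3 ≈ 1.155 m/s

x² + y² = 12²
2x·dx/dt + 2y·dy/dt = 0
dy/dt = -x/y · dx/dt = -6/(6√3) · 2 = -2√3/3 m/s
The top is descending at 2√3/3 ≈ 1.155 m/s.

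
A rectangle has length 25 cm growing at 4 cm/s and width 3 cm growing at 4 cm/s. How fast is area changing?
112 cm²/s

A = lw
dA/dt = w·dl/dt + l·dw/dt = 3·4 + 25·4 = 112 cm²/s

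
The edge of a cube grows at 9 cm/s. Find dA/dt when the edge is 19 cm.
2052 cm²/s

A = 6s²
dA/dt = 12s · ds/dt = 12·19·9 = 2052 cm²/s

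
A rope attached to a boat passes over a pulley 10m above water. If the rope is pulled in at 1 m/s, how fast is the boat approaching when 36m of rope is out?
18√299/299 ≈ 1.041 m/s

rope² = x² + 10²
x = √(36² - 10²) = 2√299
dx/dt = (rope/x) · d(rope)/dt = (36/(2√299)) · (-1) = -18√299/299 m/s
The boat approaches at 18√299/299 ≈ 1.041 m/s.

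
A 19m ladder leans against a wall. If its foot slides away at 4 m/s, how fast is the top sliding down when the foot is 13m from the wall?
13√3/6 ≈ 3.753 m/s

x² + y² = 19²
2x·dx/dt + 2y·dy/dt = 0
dy/dt = -x/y · dx/dt = -13/(8√3) · 4 = -13√3/6 m/s
The top is descending at 13√3/6 ≈ 3.753 m/s.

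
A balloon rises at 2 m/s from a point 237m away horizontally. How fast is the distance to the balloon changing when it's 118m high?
236√70093/70093 ≈ 0.8914 m/s

z² = 237² + y²
z = √(237² + 118²) = √70093
dz/dt = y/z · dy/dt = 118/√70093 · 2 = 236√70093/70093 ≈ 0.8914 m/s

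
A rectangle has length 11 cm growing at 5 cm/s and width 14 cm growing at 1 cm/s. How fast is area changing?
81 cm²/s

A = lw
dA/dt = w·dl/dt + l·dw/dt = 14·5 + 11·1 = 81 cm²/s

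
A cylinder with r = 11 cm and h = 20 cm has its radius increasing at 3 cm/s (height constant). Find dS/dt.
252π cm²/s

S = 2πrh + 2πr² (lateral + bases)
dS/dt = (2πh + 4πr)·dr/dt = (2π·20 + 4π·11)·3
= 252π cm²/s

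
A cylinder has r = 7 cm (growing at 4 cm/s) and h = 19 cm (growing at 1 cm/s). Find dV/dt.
1113π cm³/s

V = πr²h
dV/dt = 2πrh·dr/dt + πr²·dh/dt
= 2π(7)(19)(4) + π(7)²(1)
= 1113π cm³/s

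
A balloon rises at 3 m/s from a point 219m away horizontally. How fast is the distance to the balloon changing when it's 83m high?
249√2194/10970 ≈ 1.063 m/s

z² = 219² + y²
z = √(219² + 83²) = 5√2194
dz/dt = y/z · dy/dt = 83/(5√2194) · 3 = 249√2194/10970 ≈ 1.063 m/s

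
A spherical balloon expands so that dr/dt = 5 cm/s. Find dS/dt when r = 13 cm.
520π cm²/s

S = 4πr²
dS/dt = dS/dr · dr/dt = 8πr · 5
At r = 13: dS/dt = 520π cm²/s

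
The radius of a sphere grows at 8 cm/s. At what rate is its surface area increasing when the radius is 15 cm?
960π cm²/s

S = 4πr²
dS/dt = dS/dr · dr/dt = 8πr · 8
At r = 15: dS/dt = 960π cm²/s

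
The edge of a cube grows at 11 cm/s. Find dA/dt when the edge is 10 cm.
1320 cm²/s

A = 6s²
dA/dt = 12s · ds/dt = 12·10·11 = 1320 cm²/s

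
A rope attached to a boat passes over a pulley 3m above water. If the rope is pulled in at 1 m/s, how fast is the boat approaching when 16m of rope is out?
16√247/247 ≈ 1.018 m/s

rope² = x² + 3²
x = √(16² - 3²) = √247
dx/dt = (rope/x) · d(rope)/dt = (16/√247) · (-1) = -16√247/247 m/s
The boat approaches at 16√247/247 ≈ 1.018 m/s.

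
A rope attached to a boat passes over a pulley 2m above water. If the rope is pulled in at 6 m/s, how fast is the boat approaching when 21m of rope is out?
126√437/437 ≈ 6.027 m/s

rope² = x² + 2²
x = √(21² - 2²) = √437
dx/dt = (rope/x) · d(rope)/dt = (21/√437) · (-6) = -126√437/437 m/s
The boat approaches at 126√437/437 ≈ 6.027 m/s.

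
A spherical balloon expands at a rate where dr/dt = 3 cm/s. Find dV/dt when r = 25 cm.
7500π cm³/s

V = (4/3)πr³
dV/dt = dV/dr · dr/dt = 4πr² · 3
At r = 25: dV/dt = 7500π cm³/s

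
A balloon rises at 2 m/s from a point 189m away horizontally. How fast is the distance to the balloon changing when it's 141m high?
47√6178/3089 ≈ 1.196 m/s

z² = 189² + y²
z = √(189² + 141²) = 3√6178
dz/dt = y/z · dy/dt = 141/(3√6178) · 2 = 47√6178/3089 ≈ 1.196 m/s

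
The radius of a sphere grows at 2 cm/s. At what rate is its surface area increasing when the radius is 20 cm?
320π cm²/s

S = 4πr²
dS/dt = dS/dr · dr/dt = 8πr · 2
At r = 20: dS/dt = 320π cm²/s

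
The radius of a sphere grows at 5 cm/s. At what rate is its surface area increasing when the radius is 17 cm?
680π cm²/s

S = 4πr²
dS/dt = dS/dr · dr/dt = 8πr · 5
At r = 17: dS/dt = 680π cm²/s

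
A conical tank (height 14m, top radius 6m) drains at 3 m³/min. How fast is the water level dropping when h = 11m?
49/(363π) ≈ 0.04297 m/min

r/h = 6/14, so r = (3/7)h
V = (1/3)πr²h = (1/3)π((3/7)h)²h = (3/49)πh³
dV/dh = (9/49)πh²
dh/dt = (dV/dt)/(dV/dh) = -3/((9/49)π·11²) = -49/(363π) m/min
The level is dropping at 49/(363π) ≈ 0.04297 m/min.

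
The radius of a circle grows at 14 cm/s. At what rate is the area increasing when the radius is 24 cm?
672π cm²/s

A = πr²
dA/dt = 2πr · dr/dt = 2π(24)(14) = 672π cm²/s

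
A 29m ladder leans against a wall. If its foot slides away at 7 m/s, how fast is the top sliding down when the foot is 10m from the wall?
70√741/741 ≈ 2.572 m/s

x² + y² = 29²
2x·dx/dt + 2y·dy/dt = 0
dy/dt = -x/y · dx/dt = -10/√741 · 7 = -70√741/741 m/s
The top is descending at 70√741/741 ≈ 2.572 m/s.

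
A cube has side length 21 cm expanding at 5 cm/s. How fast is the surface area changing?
1260 cm²/s

A = 6s²
dA/dt = 12s · ds/dt = 12·21·5 = 1260 cm²/s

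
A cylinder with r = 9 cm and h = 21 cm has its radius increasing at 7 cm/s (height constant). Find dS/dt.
546π cm²/s

S = 2πrh + 2πr² (lateral + bases)
dS/dt = (2πh + 4πr)·dr/dt = (2π·21 + 4π·9)·7
= 546π cm²/s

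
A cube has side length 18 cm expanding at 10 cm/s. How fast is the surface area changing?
2160 cm²/s

A = 6s²
dA/dt = 12s · ds/dt = 12·18·10 = 2160 cm²/s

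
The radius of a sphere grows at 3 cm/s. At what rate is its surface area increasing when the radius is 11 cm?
264π cm²/s

S = 4πr²
dS/dt = dS/dr · dr/dt = 8πr · 3
At r = 11: dS/dt = 264π cm²/s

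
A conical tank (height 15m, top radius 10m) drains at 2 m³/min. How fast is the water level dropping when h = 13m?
9/(338π) ≈ 0.008476 m/min

r/h = 10/15, so r = (2/3)h
V = (1/3)πr²h = (1/3)π((2/3)h)²h = (4/27)πh³
dV/dh = (4/9)πh²
dh/dt = (dV/dt)/(dV/dh) = -2/((4/9)π·13²) = -9/(338π) m/min
The level is dropping at 9/(338π) ≈ 0.008476 m/min.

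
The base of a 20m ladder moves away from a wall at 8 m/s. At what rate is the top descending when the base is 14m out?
56√51/51 ≈ 7.842 m/s

x² + y² = 20²
2x·dx/dt + 2y·dy/dt = 0
dy/dt = -x/y · dx/dt = -14/(2√51) · 8 = -56√51/51 m/s
The top is descending at 56√51/51 ≈ 7.842 m/s.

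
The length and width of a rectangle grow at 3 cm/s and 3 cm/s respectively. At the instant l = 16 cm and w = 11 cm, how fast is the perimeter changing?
12 cm/s

P = 2(l + w)
dP/dt = 2(dl/dt + dw/dt) = 2(3 + 3) = 12 cm/s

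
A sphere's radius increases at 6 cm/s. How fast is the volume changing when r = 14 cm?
4704π cm³/s

V = (4/3)πr³
dV/dt = dV/dr · dr/dt = 4πr² · 6
At r = 14: dV/dt = 4704π cm³/s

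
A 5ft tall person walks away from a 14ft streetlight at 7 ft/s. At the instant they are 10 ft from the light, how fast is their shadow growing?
35/9 ft/s

By similar triangles: 14/(x+s) = 5/s
Solving: s = 5x/9
ds/dt = 5/9 · dx/dt = 5/9 · 7 = 35/9 ft/s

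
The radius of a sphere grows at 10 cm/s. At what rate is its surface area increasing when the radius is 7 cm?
560π cm²/s

S = 4πr²
dS/dt = dS/dr · dr/dt = 8πr · 10
At r = 7: dS/dt = 560π cm²/s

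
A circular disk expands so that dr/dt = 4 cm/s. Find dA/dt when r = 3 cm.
24π cm²/s

A = πr²
dA/dt = 2πr · dr/dt = 2π(3)(4) = 24π cm²/s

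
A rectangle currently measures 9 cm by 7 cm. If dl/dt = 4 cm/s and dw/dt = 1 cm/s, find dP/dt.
10 cm/s

P = 2(l + w)
dP/dt = 2(dl/dt + dw/dt) = 2(4 + 1) = 10 cm/s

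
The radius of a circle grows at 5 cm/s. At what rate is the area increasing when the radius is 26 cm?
260π cm²/s

A = πr²
dA/dt = 2πr · dr/dt = 2π(26)(5) = 260π cm²/s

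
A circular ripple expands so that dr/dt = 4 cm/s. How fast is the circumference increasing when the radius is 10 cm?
8π cm/s

C = 2πr
dC/dt = 2π · dr/dt = 2π · 4 = 8π cm/s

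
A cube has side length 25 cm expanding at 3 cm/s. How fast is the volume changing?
5625 cm³/s

V = s³
dV/dt = 3s² · ds/dt = 3·25²·3 = 5625 cm³/s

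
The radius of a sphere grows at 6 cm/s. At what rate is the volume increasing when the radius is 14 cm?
4704π cm³/s

V = (4/3)πr³
dV/dt = dV/dr · dr/dt = 4πr² · 6
At r = 14: dV/dt = 4704π cm³/s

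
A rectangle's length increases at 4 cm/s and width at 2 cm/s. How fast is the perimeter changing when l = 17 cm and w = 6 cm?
12 cm/s

P = 2(l + w)
dP/dt = 2(dl/dt + dw/dt) = 2(4 + 2) = 12 cm/s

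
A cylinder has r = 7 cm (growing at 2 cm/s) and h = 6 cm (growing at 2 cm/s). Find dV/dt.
266π cm³/s

V = πr²h
dV/dt = 2πrh·dr/dt + πr²·dh/dt
= 2π(7)(6)(2) + π(7)²(2)
= 266π cm³/s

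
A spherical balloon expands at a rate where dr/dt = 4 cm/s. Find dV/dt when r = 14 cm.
3136π cm³/s

V = (4/3)πr³
dV/dt = dV/dr · dr/dt = 4πr² · 4
At r = 14: dV/dt = 3136π cm³/s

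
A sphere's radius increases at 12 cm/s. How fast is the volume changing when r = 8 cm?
3072π cm³/s

V = (4/3)πr³
dV/dt = dV/dr · dr/dt = 4πr² · 12
At r = 8: dV/dt = 3072π cm³/s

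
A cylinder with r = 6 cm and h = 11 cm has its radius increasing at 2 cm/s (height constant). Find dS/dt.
92π cm²/s

S = 2πrh + 2πr² (lateral + bases)
dS/dt = (2πh + 4πr)·dr/dt = (2π·11 + 4π·6)·2
= 92π cm²/s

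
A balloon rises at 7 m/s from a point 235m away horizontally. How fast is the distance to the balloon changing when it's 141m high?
21√34/34 ≈ 3.601 m/s

z² = 235² + y²
z = √(235² + 141²) = 47√34
dz/dt = y/z · dy/dt = 141/(47√34) · 7 = 21√34/34 ≈ 3.601 m/s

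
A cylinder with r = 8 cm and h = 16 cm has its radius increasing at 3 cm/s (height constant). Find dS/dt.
192π cm²/s

S = 2πrh + 2πr² (lateral + bases)
dS/dt = (2πh + 4πr)·dr/dt = (2π·16 + 4π·8)·3
= 192π cm²/s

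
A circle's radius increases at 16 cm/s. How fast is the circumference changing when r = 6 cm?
32π cm/s

C = 2πr
dC/dt = 2π · dr/dt = 2π · 16 = 32π cm/s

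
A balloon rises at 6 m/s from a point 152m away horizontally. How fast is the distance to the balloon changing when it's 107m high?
642√34553/34553 ≈ 3.454 m/s

z² = 152² + y²
z = √(152² + 107²) = √34553
dz/dt = y/z · dy/dt = 107/√34553 · 6 = 642√34553/34553 ≈ 3.454 m/s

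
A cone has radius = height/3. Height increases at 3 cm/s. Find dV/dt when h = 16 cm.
256π/3 cm³/s

V = (1/3)π(h/3)²h = πh³/27
dV/dt = πh²/9 · 3
At h = 16: dV/dt = 256π/3 cm³/s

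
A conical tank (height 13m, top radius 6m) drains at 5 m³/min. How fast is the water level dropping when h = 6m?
845/(1296π) ≈ 0.2075 m/min

r/h = 6/13, so r = (6/13)h
V = (1/3)πr²h = (1/3)π((6/13)h)²h = (12/169)πh³
dV/dh = (36/169)πh²
dh/dt = (dV/dt)/(dV/dh) = -5/((36/169)π·6²) = -845/(1296π) m/min
The level is dropping at 845/(1296π) ≈ 0.2075 m/min.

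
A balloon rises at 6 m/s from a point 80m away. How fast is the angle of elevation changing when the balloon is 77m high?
0.038933 rad/s

tan(θ) = y/80
sec²(θ) · dθ/dt = (1/80) · dy/dt
dθ/dt = cos²(θ)/80 · 6 = 80/(80² + 77²) · 6
dθ/dt = 0.038933 rad/s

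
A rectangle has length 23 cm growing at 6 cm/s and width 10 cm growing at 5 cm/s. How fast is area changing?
175 cm²/s

A = lw
dA/dt = w·dl/dt + l·dw/dt = 10·6 + 23·5 = 175 cm²/s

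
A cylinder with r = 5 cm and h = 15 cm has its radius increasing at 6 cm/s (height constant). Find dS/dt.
300π cm²/s

S = 2πrh + 2πr² (lateral + bases)
dS/dt = (2πh + 4πr)·dr/dt = (2π·15 + 4π·5)·6
= 300π cm²/s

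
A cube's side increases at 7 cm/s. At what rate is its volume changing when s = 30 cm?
18900 cm³/s

V = s³
dV/dt = 3s² · ds/dt = 3·30²·7 = 18900 cm³/s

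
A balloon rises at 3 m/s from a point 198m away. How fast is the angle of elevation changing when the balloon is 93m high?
0.012413 rad/s

tan(θ) = y/198
sec²(θ) · dθ/dt = (1/198) · dy/dt
dθ/dt = cos²(θ)/198 · 3 = 198/(198² + 93²) · 3
dθ/dt = 0.012413 rad/s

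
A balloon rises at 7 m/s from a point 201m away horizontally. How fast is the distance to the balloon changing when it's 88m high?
616√48145/48145 ≈ 2.807 m/s

z² = 201² + y²
z = √(201² + 88²) = √48145
dz/dt = y/z · dy/dt = 88/√48145 · 7 = 616√48145/48145 ≈ 2.807 m/s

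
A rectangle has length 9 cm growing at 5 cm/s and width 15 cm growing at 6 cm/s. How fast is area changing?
129 cm²/s

A = lw
dA/dt = w·dl/dt + l·dw/dt = 15·5 + 9·6 = 129 cm²/s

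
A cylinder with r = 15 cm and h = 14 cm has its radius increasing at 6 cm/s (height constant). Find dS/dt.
528π cm²/s

S = 2πrh + 2πr² (lateral + bases)
dS/dt = (2πh + 4πr)·dr/dt = (2π·14 + 4π·15)·6
= 528π cm²/s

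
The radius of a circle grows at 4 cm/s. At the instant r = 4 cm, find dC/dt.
8π cm/s

C = 2πr
dC/dt = 2π · dr/dt = 2π · 4 = 8π cm/s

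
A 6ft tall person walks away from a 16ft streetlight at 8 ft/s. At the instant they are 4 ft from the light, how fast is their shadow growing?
24/5 ft/s

By similar triangles: 16/(x+s) = 6/s
Solving: s = 6x/10
ds/dt = 6/10 · dx/dt = 3/5 · 8 = 24/5 ft/s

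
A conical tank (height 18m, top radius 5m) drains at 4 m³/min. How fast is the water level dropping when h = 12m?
9/(25π) ≈ 0.1146 m/min

r/h = 5/18, so r = (5/18)h
V = (1/3)πr²h = (1/3)π((5/18)h)²h = (25/972)πh³
dV/dh = (25/324)πh²
dh/dt = (dV/dt)/(dV/dh) = -4/((25/324)π·12²) = -9/(25π) m/min
The level is dropping at 9/(25π) ≈ 0.1146 m/min.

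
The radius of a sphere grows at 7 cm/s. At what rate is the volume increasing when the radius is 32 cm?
28672π cm³/s

V = (4/3)πr³
dV/dt = dV/dr · dr/dt = 4πr² · 7
At r = 32: dV/dt = 28672π cm³/s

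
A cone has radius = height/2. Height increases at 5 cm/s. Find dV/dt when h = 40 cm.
2000π cm³/s

V = (1/3)π(h/2)²h = πh³/12
dV/dt = πh²/4 · 5
At h = 40: dV/dt = 2000π cm³/s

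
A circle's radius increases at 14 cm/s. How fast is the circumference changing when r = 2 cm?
28π cm/s

C = 2πr
dC/dt = 2π · dr/dt = 2π · 14 = 28π cm/s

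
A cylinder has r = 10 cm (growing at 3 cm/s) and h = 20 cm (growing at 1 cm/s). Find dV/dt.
1300π cm³/s

V = πr²h
dV/dt = 2πrh·dr/dt + πr²·dh/dt
= 2π(10)(20)(3) + π(10)²(1)
= 1300π cm³/s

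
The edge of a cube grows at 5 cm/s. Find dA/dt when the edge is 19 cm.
1140 cm²/s

A = 6s²
dA/dt = 12s · ds/dt = 12·19·5 = 1140 cm²/s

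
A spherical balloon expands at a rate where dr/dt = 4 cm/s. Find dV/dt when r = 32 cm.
16384π cm³/s

V = (4/3)πr³
dV/dt = dV/dr · dr/dt = 4πr² · 4
At r = 32: dV/dt = 16384π cm³/s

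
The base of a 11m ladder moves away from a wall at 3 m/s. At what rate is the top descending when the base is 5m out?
5√6/8 ≈ 1.531 m/s

x² + y² = 11²
2x·dx/dt + 2y·dy/dt = 0
dy/dt = -x/y · dx/dt = -5/(4√6) · 3 = -5√6/8 m/s
The top is descending at 5√6/8 ≈ 1.531 m/s.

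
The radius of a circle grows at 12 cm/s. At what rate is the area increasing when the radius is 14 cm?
336π cm²/s

A = πr²
dA/dt = 2πr · dr/dt = 2π(14)(12) = 336π cm²/s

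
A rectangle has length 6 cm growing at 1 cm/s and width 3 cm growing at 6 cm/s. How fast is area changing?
39 cm²/s

A = lw
dA/dt = w·dl/dt + l·dw/dt = 3·1 + 6·6 = 39 cm²/s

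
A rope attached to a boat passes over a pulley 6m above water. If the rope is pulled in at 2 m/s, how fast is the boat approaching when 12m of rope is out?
4√3/3 ≈ 2.309 m/s

rope² = x² + 6²
x = √(12² - 6²) = 6√3
dx/dt = (rope/x) · d(rope)/dt = (12/(6√3)) · (-2) = -4√3/3 m/s
The boat approaches at 4√3/3 ≈ 2.309 m/s.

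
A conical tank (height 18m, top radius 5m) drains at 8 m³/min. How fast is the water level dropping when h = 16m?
81/(200π) ≈ 0.1289 m/min

r/h = 5/18, so r = (5/18)h
V = (1/3)πr²h = (1/3)π((5/18)h)²h = (25/972)πh³
dV/dh = (25/324)πh²
dh/dt = (dV/dt)/(dV/dh) = -8/((25/324)π·16²) = -81/(200π) m/min
The level is dropping at 81/(200π) ≈ 0.1289 m/min.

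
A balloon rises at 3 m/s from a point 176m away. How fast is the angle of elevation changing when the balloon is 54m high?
0.015579 rad/s

tan(θ) = y/176
sec²(θ) · dθ/dt = (1/176) · dy/dt
dθ/dt = cos²(θ)/176 · 3 = 176/(176² + 54²) · 3
dθ/dt = 0.015579 rad/s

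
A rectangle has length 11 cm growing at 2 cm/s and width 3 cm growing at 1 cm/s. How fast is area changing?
17 cm²/s

A = lw
dA/dt = w·dl/dt + l·dw/dt = 3·2 + 11·1 = 17 cm²/s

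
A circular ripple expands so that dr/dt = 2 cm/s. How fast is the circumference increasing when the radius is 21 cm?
4π cm/s

C = 2πr
dC/dt = 2π · dr/dt = 2π · 2 = 4π cm/s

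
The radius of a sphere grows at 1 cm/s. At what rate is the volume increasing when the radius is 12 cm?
576π cm³/s

V = (4/3)πr³
dV/dt = dV/dr · dr/dt = 4πr² · 1
At r = 12: dV/dt = 576π cm³/s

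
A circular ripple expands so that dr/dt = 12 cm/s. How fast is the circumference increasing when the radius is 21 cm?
24π cm/s

C = 2πr
dC/dt = 2π · dr/dt = 2π · 12 = 24π cm/s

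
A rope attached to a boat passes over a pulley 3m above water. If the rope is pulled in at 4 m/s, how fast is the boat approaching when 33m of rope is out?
11√30/15 ≈ 4.017 m/s

rope² = x² + 3²
x = √(33² - 3²) = 6√30
dx/dt = (rope/x) · d(rope)/dt = (33/(6√30)) · (-4) = -11√30/15 m/s
The boat approaches at 11√30/15 ≈ 4.017 m/s.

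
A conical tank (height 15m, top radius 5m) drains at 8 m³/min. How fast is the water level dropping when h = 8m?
9/(8π) ≈ 0.3581 m/min

r/h = 5/15, so r = (1/3)h
V = (1/3)πr²h = (1/3)π((1/3)h)²h = (1/27)πh³
dV/dh = (1/9)πh²
dh/dt = (dV/dt)/(dV/dh) = -8/((1/9)π·8²) = -9/(8π) m/min
The level is dropping at 9/(8π) ≈ 0.3581 m/min.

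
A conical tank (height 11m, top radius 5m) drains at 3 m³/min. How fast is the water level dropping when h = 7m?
363/(1225π) ≈ 0.09432 m/min

r/h = 5/11, so r = (5/11)h
V = (1/3)πr²h = (1/3)π((5/11)h)²h = (25/363)πh³
dV/dh = (25/121)πh²
dh/dt = (dV/dt)/(dV/dh) = -3/((25/121)π·7²) = -363/(1225π) m/min
The level is dropping at 363/(1225π) ≈ 0.09432 m/min.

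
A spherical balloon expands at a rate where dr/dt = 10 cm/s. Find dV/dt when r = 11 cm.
4840π cm³/s

V = (4/3)πr³
dV/dt = dV/dr · dr/dt = 4πr² · 10
At r = 11: dV/dt = 4840π cm³/s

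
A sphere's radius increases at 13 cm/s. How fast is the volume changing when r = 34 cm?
60112π cm³/s

V = (4/3)πr³
dV/dt = dV/dr · dr/dt = 4πr² · 13
At r = 34: dV/dt = 60112π cm³/s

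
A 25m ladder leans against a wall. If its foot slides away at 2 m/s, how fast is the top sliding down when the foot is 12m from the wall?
24√481/481 ≈ 1.094 m/s

x² + y² = 25²
2x·dx/dt + 2y·dy/dt = 0
dy/dt = -x/y · dx/dt = -12/√481 · 2 = -24√481/481 m/s
The top is descending at 24√481/481 ≈ 1.094 m/s.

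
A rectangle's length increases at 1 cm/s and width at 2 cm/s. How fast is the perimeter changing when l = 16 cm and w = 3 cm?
6 cm/s

P = 2(l + w)
dP/dt = 2(dl/dt + dw/dt) = 2(1 + 2) = 6 cm/s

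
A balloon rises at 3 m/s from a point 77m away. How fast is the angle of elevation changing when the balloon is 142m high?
0.008853 rad/s

tan(θ) = y/77
sec²(θ) · dθ/dt = (1/77) · dy/dt
dθ/dt = cos²(θ)/77 · 3 = 77/(77² + 142²) · 3
dθ/dt = 0.008853 rad/s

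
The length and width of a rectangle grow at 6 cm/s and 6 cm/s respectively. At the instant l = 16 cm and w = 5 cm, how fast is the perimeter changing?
24 cm/s

P = 2(l + w)
dP/dt = 2(dl/dt + dw/dt) = 2(6 + 6) = 24 cm/s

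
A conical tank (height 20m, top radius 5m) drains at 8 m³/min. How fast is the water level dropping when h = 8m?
2/π ≈ 0.6366 m/min

r/h = 5/20, so r = (1/4)h
V = (1/3)πr²h = (1/3)π((1/4)h)²h = (1/48)πh³
dV/dh = (1/16)πh²
dh/dt = (dV/dt)/(dV/dh) = -8/((1/16)π·8²) = -2/π m/min
The level is dropping at 2/π ≈ 0.6366 m/min.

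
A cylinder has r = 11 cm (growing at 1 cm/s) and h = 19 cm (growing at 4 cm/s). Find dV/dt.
902π cm³/s

V = πr²h
dV/dt = 2πrh·dr/dt + πr²·dh/dt
= 2π(11)(19)(1) + π(11)²(4)
= 902π cm³/s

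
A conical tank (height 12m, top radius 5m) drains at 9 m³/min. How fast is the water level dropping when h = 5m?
1296/(625π) ≈ 0.66 m/min

r/h = 5/12, so r = (5/12)h
V = (1/3)πr²h = (1/3)π((5/12)h)²h = (25/432)πh³
dV/dh = (25/144)πh²
dh/dt = (dV/dt)/(dV/dh) = -9/((25/144)π·5²) = -1296/(625π) m/min
The level is dropping at 1296/(625π) ≈ 0.66 m/min.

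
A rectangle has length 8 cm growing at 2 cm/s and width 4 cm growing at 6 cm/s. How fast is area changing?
56 cm²/s

A = lw
dA/dt = w·dl/dt + l·dw/dt = 4·2 + 8·6 = 56 cm²/s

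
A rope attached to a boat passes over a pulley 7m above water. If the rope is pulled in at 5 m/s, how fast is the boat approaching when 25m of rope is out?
125/24 ≈ 5.208 m/s

rope² = x² + 7²
x = √(25² - 7²) = 24
dx/dt = (rope/x) · d(rope)/dt = (25/24) · (-5) = -125/24 m/s
The boat approaches at 125/24 ≈ 5.208 m/s.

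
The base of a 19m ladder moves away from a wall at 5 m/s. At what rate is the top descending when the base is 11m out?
11√15/12 ≈ 3.55 m/s

x² + y² = 19²
2x·dx/dt + 2y·dy/dt = 0
dy/dt = -x/y · dx/dt = -11/(4√15) · 5 = -11√15/12 m/s
The top is descending at 11√15/12 ≈ 3.55 m/s.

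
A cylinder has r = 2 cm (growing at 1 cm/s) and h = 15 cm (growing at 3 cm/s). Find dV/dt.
72π cm³/s

V = πr²h
dV/dt = 2πrh·dr/dt + πr²·dh/dt
= 2π(2)(15)(1) + π(2)²(3)
= 72π cm³/s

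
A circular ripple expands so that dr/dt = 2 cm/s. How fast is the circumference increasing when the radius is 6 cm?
4π cm/s

C = 2πr
dC/dt = 2π · dr/dt = 2π · 2 = 4π cm/s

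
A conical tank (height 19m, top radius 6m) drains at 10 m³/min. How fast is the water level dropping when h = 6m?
1805/(648π) ≈ 0.8867 m/min

r/h = 6/19, so r = (6/19)h
V = (1/3)πr²h = (1/3)π((6/19)h)²h = (12/361)πh³
dV/dh = (36/361)πh²
dh/dt = (dV/dt)/(dV/dh) = -10/((36/361)π·6²) = -1805/(648π) m/min
The level is dropping at 1805/(648π) ≈ 0.8867 m/min.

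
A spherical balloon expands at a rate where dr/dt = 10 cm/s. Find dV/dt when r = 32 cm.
40960π cm³/s

V = (4/3)πr³
dV/dt = dV/dr · dr/dt = 4πr² · 10
At r = 32: dV/dt = 40960π cm³/s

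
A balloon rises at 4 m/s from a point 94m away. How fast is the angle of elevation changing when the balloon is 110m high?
0.017959 rad/s

tan(θ) = y/94
sec²(θ) · dθ/dt = (1/94) · dy/dt
dθ/dt = cos²(θ)/94 · 4 = 94/(94² + 110²) · 4
dθ/dt = 0.017959 rad/s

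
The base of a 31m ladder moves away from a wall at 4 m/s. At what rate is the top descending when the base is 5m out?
5√26/39 ≈ 0.6537 m/s

x² + y² = 31²
2x·dx/dt + 2y·dy/dt = 0
dy/dt = -x/y · dx/dt = -5/(6√26) · 4 = -5√26/39 m/s
The top is descending at 5√26/39 ≈ 0.6537 m/s.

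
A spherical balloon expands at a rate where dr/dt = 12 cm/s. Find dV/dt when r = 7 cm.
2352π cm³/s

V = (4/3)πr³
dV/dt = dV/dr · dr/dt = 4πr² · 12
At r = 7: dV/dt = 2352π cm³/s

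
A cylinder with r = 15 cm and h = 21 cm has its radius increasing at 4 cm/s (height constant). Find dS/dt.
408π cm²/s

S = 2πrh + 2πr² (lateral + bases)
dS/dt = (2πh + 4πr)·dr/dt = (2π·21 + 4π·15)·4
= 408π cm²/s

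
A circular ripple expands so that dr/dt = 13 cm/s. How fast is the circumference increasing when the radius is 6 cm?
26π cm/s

C = 2πr
dC/dt = 2π · dr/dt = 2π · 13 = 26π cm/s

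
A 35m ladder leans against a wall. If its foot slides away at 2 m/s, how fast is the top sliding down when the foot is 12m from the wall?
24√1081/1081 ≈ 0.73 m/s

x² + y² = 35²
2x·dx/dt + 2y·dy/dt = 0
dy/dt = -x/y · dx/dt = -12/√1081 · 2 = -24√1081/1081 m/s
The top is descending at 24√1081/1081 ≈ 0.73 m/s.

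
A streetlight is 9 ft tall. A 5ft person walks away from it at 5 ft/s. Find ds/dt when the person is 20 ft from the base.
25/4 ft/s

By similar triangles: 9/(x+s) = 5/s
Solving: s = 5x/4
ds/dt = 5/4 · dx/dt = 5/4 · 5 = 25/4 ft/s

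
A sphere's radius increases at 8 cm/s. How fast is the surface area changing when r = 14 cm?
896π cm²/s

S = 4πr²
dS/dt = dS/dr · dr/dt = 8πr · 8
At r = 14: dS/dt = 896π cm²/s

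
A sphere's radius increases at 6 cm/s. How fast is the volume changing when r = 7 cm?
1176π cm³/s

V = (4/3)πr³
dV/dt = dV/dr · dr/dt = 4πr² · 6
At r = 7: dV/dt = 1176π cm³/s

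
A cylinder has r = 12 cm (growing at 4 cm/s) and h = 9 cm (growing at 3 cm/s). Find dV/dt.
1296π cm³/s

V = πr²h
dV/dt = 2πrh·dr/dt + πr²·dh/dt
= 2π(12)(9)(4) + π(12)²(3)
= 1296π cm³/s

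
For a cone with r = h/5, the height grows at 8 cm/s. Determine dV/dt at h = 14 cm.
1568π/25 cm³/s

V = (1/3)π(h/5)²h = πh³/75
dV/dt = πh²/25 · 8
At h = 14: dV/dt = 1568π/25 cm³/s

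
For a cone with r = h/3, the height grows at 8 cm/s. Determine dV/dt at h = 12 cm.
128π cm³/s

V = (1/3)π(h/3)²h = πh³/27
dV/dt = πh²/9 · 8
At h = 12: dV/dt = 128π cm³/s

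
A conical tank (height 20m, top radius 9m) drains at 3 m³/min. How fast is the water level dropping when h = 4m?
25/(27π) ≈ 0.2947 m/min

r/h = 9/20, so r = (9/20)h
V = (1/3)πr²h = (1/3)π((9/20)h)²h = (27/400)πh³
dV/dh = (81/400)πh²
dh/dt = (dV/dt)/(dV/dh) = -3/((81/400)π·4²) = -25/(27π) m/min
The level is dropping at 25/(27π) ≈ 0.2947 m/min.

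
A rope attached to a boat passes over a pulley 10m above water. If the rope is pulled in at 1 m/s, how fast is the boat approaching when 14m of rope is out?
7√6/12 ≈ 1.429 m/s

rope² = x² + 10²
x = √(14² - 10²) = 4√6
dx/dt = (rope/x) · d(rope)/dt = (14/(4√6)) · (-1) = -7√6/12 m/s
The boat approaches at 7√6/12 ≈ 1.429 m/s.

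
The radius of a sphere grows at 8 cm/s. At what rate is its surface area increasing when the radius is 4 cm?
256π cm²/s

S = 4πr²
dS/dt = dS/dr · dr/dt = 8πr · 8
At r = 4: dS/dt = 256π cm²/s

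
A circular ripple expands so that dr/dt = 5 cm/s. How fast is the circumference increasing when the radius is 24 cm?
10π cm/s

C = 2πr
dC/dt = 2π · dr/dt = 2π · 5 = 10π cm/s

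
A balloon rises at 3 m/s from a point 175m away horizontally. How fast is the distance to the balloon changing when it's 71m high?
213√35666/35666 ≈ 1.128 m/s

z² = 175² + y²
z = √(175² + 71²) = √35666
dz/dt = y/z · dy/dt = 71/√35666 · 3 = 213√35666/35666 ≈ 1.128 m/s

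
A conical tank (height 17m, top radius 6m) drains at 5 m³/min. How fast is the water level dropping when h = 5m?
289/(180π) ≈ 0.5111 m/min

r/h = 6/17, so r = (6/17)h
V = (1/3)πr²h = (1/3)π((6/17)h)²h = (12/289)πh³
dV/dh = (36/289)πh²
dh/dt = (dV/dt)/(dV/dh) = -5/((36/289)π·5²) = -289/(180π) m/min
The level is dropping at 289/(180π) ≈ 0.5111 m/min.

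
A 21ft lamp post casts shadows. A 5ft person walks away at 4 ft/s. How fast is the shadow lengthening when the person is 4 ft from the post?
5/4 ft/s

By similar triangles: 21/(x+s) = 5/s
Solving: s = 5x/16
ds/dt = 5/16 · dx/dt = 5/16 · 4 = 5/4 ft/s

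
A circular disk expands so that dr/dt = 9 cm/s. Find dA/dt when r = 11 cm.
198π cm²/s

A = πr²
dA/dt = 2πr · dr/dt = 2π(11)(9) = 198π cm²/s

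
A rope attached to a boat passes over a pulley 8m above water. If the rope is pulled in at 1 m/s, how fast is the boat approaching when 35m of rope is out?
35√129/387 ≈ 1.027 m/s

rope² = x² + 8²
x = √(35² - 8²) = 3√129
dx/dt = (rope/x) · d(rope)/dt = (35/(3√129)) · (-1) = -35√129/387 m/s
The boat approaches at 35√129/387 ≈ 1.027 m/s.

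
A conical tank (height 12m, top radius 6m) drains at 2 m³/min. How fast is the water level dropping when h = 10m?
2/(25π) ≈ 0.02546 m/min

r/h = 6/12, so r = (1/2)h
V = (1/3)πr²h = (1/3)π((1/2)h)²h = (1/12)πh³
dV/dh = (1/4)πh²
dh/dt = (dV/dt)/(dV/dh) = -2/((1/4)π·10²) = -2/(25π) m/min
The level is dropping at 2/(25π) ≈ 0.02546 m/min.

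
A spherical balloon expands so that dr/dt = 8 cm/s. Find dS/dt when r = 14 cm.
896π cm²/s

S = 4πr²
dS/dt = dS/dr · dr/dt = 8πr · 8
At r = 14: dS/dt = 896π cm²/s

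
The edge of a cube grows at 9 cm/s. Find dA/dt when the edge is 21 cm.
2268 cm²/s

A = 6s²
dA/dt = 12s · ds/dt = 12·21·9 = 2268 cm²/s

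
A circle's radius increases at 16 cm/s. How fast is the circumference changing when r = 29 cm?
32π cm/s

C = 2πr
dC/dt = 2π · dr/dt = 2π · 16 = 32π cm/s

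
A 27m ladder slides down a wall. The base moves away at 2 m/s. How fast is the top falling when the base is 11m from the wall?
11√38/76 ≈ 0.8922 m/s

x² + y² = 27²
2x·dx/dt + 2y·dy/dt = 0
dy/dt = -x/y · dx/dt = -11/(4√38) · 2 = -11√38/76 m/s
The top is descending at 11√38/76 ≈ 0.8922 m/s.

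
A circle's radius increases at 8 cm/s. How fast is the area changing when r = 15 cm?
240π cm²/s

A = πr²
dA/dt = 2πr · dr/dt = 2π(15)(8) = 240π cm²/s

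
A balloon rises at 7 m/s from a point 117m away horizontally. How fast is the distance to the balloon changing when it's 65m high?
35√106/106 ≈ 3.4 m/s

z² = 117² + y²
z = √(117² + 65²) = 13√106
dz/dt = y/z · dy/dt = 65/(13√106) · 7 = 35√106/106 ≈ 3.4 m/s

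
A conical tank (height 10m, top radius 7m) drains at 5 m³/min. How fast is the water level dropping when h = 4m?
125/(196π) ≈ 0.203 m/min

r/h = 7/10, so r = (7/10)h
V = (1/3)πr²h = (1/3)π((7/10)h)²h = (49/300)πh³
dV/dh = (49/100)πh²
dh/dt = (dV/dt)/(dV/dh) = -5/((49/100)π·4²) = -125/(196π) m/min
The level is dropping at 125/(196π) ≈ 0.203 m/min.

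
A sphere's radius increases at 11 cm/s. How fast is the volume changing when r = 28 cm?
34496π cm³/s

V = (4/3)πr³
dV/dt = dV/dr · dr/dt = 4πr² · 11
At r = 28: dV/dt = 34496π cm³/s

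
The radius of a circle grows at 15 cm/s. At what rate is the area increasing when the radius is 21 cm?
630π cm²/s

A = πr²
dA/dt = 2πr · dr/dt = 2π(21)(15) = 630π cm²/s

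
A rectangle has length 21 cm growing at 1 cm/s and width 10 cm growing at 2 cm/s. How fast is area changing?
52 cm²/s

A = lw
dA/dt = w·dl/dt + l·dw/dt = 10·1 + 21·2 = 52 cm²/s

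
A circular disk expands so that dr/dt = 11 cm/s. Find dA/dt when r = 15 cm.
330π cm²/s

A = πr²
dA/dt = 2πr · dr/dt = 2π(15)(11) = 330π cm²/s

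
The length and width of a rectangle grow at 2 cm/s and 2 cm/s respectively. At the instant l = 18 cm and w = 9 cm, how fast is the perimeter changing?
8 cm/s

P = 2(l + w)
dP/dt = 2(dl/dt + dw/dt) = 2(2 + 2) = 8 cm/s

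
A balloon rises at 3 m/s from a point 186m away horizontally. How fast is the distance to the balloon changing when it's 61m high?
183√38317/38317 ≈ 0.9349 m/s

z² = 186² + y²
z = √(186² + 61²) = √38317
dz/dt = y/z · dy/dt = 61/√38317 · 3 = 183√38317/38317 ≈ 0.9349 m/s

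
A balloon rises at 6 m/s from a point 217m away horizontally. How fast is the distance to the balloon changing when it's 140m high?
120√1361/1361 ≈ 3.253 m/s

z² = 217² + y²
z = √(217² + 140²) = 7√1361
dz/dt = y/z · dy/dt = 140/(7√1361) · 6 = 120√1361/1361 ≈ 3.253 m/s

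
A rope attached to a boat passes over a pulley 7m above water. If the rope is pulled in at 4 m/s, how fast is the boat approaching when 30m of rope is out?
120√851/851 ≈ 4.114 m/s

rope² = x² + 7²
x = √(30² - 7²) = √851
dx/dt = (rope/x) · d(rope)/dt = (30/√851) · (-4) = -120√851/851 m/s
The boat approaches at 120√851/851 ≈ 4.114 m/s.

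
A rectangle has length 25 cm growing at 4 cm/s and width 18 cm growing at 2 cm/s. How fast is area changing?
122 cm²/s

A = lw
dA/dt = w·dl/dt + l·dw/dt = 18·4 + 25·2 = 122 cm²/s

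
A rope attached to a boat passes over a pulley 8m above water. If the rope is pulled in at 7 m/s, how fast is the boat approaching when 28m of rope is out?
49√5/15 ≈ 7.304 m/s

rope² = x² + 8²
x = √(28² - 8²) = 12√5
dx/dt = (rope/x) · d(rope)/dt = (28/(12√5)) · (-7) = -49√5/15 m/s
The boat approaches at 49√5/15 ≈ 7.304 m/s.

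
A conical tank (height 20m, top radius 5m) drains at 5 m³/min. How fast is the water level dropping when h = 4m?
5/π ≈ 1.592 m/min

r/h = 5/20, so r = (1/4)h
V = (1/3)πr²h = (1/3)π((1/4)h)²h = (1/48)πh³
dV/dh = (1/16)πh²
dh/dt = (dV/dt)/(dV/dh) = -5/((1/16)π·4²) = -5/π m/min
The level is dropping at 5/π ≈ 1.592 m/min.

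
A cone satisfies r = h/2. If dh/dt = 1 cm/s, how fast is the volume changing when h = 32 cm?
256π cm³/s

V = (1/3)π(h/2)²h = πh³/12
dV/dt = πh²/4 · 1
At h = 32: dV/dt = 256π cm³/s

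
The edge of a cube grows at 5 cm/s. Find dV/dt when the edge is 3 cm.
135 cm³/s

V = s³
dV/dt = 3s² · ds/dt = 3·3²·5 = 135 cm³/s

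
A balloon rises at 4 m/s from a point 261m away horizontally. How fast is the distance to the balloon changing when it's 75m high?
50√8194/4097 ≈ 1.105 m/s

z² = 261² + y²
z = √(261² + 75²) = 3√8194
dz/dt = y/z · dy/dt = 75/(3√8194) · 4 = 50√8194/4097 ≈ 1.105 m/s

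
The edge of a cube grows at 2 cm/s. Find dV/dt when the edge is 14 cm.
1176 cm³/s

V = s³
dV/dt = 3s² · ds/dt = 3·14²·2 = 1176 cm³/s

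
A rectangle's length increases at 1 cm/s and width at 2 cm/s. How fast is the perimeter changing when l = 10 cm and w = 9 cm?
6 cm/s

P = 2(l + w)
dP/dt = 2(dl/dt + dw/dt) = 2(1 + 2) = 6 cm/s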